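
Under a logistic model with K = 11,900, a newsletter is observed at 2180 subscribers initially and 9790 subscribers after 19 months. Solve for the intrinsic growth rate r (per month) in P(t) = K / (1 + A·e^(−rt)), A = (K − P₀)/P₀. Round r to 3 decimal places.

r ≈ 0.159 per month

A = (11900 − 2180)/2180 = 4.45872
9790 = 11900/(1 + 4.45872·e^(−r·19)) → e^(−19r) = (1.21553 − 1)/4.45872 = 0.048338
r = −ln(0.048338)/19 = 3.02953/19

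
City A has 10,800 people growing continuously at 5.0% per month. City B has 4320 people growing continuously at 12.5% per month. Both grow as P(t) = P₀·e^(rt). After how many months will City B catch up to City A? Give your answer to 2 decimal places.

10800·e^(0.05t) = 4320·e^(0.125t)
10800/4320 = e^((0.125 − 0.05)t) → ln(2.5) = 0.075·t
t = 0.91629 / 0.075

t ≈ 12.22 months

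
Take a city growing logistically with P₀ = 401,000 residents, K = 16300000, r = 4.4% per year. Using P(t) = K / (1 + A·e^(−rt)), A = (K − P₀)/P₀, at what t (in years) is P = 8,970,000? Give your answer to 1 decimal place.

A = (16300000 − 401000)/401000 = 39.64838
8970000 = 16300000/(1 + 39.64838·e^(−0.044t)) → 1 + 39.64838·e^(−0.044t) = 1.81717
e^(−0.044t) = 0.02061 → t = ln(48.51923)/0.044 = 3.88196/0.044

t ≈ 88.2 years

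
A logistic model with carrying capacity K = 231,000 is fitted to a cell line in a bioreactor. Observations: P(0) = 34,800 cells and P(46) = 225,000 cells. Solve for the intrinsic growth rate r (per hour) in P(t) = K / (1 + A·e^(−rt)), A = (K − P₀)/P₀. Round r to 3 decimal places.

A = (231000 − 34800)/34800 = 5.63793
225000 = 231000/(1 + 5.63793·e^(−r·46)) → e^(−46r) = (1.02667 − 1)/5.63793 = 0.00473
r = −ln(0.00473)/46 = 5.35386/46

r ≈ 0.116 per hour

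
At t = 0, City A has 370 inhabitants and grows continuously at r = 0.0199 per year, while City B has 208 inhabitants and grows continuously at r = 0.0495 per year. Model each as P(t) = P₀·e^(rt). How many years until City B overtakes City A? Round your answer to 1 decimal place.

t ≈ 19.5 years

370·e^(0.0199t) = 208·e^(0.0495t)
370/208 = e^((0.0495 − 0.0199)t) → ln(1.77885) = 0.0296·t
t = 0.57596 / 0.0296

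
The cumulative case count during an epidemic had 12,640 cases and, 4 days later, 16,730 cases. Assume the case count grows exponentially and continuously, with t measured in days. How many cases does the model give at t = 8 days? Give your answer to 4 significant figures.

≈ 22,140 cases

r = ln(16730/12640) / 4 ≈ 0.070084 per day
P(8) = 12640 · e^(0.070084·8) = 12640 · 1.75185 ≈ 22143.43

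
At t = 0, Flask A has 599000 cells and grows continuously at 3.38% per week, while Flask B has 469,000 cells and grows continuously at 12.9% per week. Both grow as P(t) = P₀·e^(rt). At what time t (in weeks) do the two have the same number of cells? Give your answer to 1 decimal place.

t ≈ 2.6 weeks

599000·e^(0.0338t) = 469000·e^(0.129t)
599000/469000 = e^((0.129 − 0.0338)t) → ln(1.27719) = 0.0952·t
t = 0.24466 / 0.0952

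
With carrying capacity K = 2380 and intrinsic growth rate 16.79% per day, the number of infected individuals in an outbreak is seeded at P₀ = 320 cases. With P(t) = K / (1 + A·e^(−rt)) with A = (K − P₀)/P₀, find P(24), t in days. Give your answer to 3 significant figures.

≈ 2,140 cases

A = (2380 − 320)/320 = 6.4375
P(24) = 2380 / (1 + 6.4375·e^(−0.1679·24)) = 2380 / (1 + 6.4375·0.017781)
= 2380 / 1.11447 ≈ 2135.55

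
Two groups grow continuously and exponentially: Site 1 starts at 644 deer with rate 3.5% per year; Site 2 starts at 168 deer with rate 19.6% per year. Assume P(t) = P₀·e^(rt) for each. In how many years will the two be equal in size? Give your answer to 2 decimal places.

644·e^(0.035t) = 168·e^(0.196t)
644/168 = e^((0.196 − 0.035)t) → ln(3.83333) = 0.161·t
t = 1.34373 / 0.161

t ≈ 8.35 years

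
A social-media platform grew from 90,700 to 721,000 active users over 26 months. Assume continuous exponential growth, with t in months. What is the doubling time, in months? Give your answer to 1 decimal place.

r = ln(721000/90700) / 26 = ln(7.94928) / 26 ≈ 0.079734 per month
doubling time = ln 2 / |r| = 0.69315 / 0.079734

doubling time ≈ 8.7 months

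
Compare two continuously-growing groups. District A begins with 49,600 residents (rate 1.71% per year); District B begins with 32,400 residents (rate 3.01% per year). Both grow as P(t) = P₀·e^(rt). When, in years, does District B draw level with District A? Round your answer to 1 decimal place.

t ≈ 32.8 years

49600·e^(0.0171t) = 32400·e^(0.0301t)
49600/32400 = e^((0.0301 − 0.0171)t) → ln(1.53086) = 0.013·t
t = 0.42583 / 0.013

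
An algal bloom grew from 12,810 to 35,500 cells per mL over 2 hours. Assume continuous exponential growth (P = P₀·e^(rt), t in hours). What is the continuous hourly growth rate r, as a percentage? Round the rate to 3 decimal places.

35500 = 12810 · e^(r·2)
e^(2r) = 35500/12810 = 2.77127
r = ln(2.77127) / 2 = 1.01931 / 2

r ≈ 50.965% per hour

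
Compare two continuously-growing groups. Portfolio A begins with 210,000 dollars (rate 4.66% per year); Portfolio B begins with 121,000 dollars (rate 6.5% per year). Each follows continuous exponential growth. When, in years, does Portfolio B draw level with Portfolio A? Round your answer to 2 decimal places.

210000·e^(0.0466t) = 121000·e^(0.065t)
210000/121000 = e^((0.065 − 0.0466)t) → ln(1.73554) = 0.0184·t
t = 0.55132 / 0.0184

t ≈ 29.96 years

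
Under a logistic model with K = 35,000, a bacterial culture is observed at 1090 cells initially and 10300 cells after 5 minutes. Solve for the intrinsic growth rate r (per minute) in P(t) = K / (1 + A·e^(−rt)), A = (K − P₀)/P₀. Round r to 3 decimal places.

r ≈ 0.513 per minute

A = (35000 − 1090)/1090 = 31.11009
10300 = 35000/(1 + 31.11009·e^(−r·5)) → e^(−5r) = (3.39806 − 1)/31.11009 = 0.077083
r = −ln(0.077083)/5 = 2.56287/5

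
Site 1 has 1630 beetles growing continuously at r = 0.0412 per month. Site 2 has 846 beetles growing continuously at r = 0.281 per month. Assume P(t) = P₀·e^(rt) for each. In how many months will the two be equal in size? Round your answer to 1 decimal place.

t ≈ 2.7 months

1630·e^(0.0412t) = 846·e^(0.281t)
1630/846 = e^((0.281 − 0.0412)t) → ln(1.92671) = 0.2398·t
t = 0.65582 / 0.2398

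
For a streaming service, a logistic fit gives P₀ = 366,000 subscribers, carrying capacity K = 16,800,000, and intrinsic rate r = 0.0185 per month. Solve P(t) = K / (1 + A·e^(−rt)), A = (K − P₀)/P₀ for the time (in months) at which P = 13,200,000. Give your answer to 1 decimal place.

A = (16800000 − 366000)/366000 = 44.90164
13200000 = 16800000/(1 + 44.90164·e^(−0.0185t)) → 1 + 44.90164·e^(−0.0185t) = 1.27273
e^(−0.0185t) = 0.006074 → t = ln(164.63934)/0.0185 = 5.10376/0.0185

t ≈ 275.9 months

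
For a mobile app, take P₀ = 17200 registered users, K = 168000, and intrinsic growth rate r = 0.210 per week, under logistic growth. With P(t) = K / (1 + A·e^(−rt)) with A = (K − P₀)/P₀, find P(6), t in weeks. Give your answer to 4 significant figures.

A = (168000 − 17200)/17200 = 8.76744
P(6) = 168000 / (1 + 8.76744·e^(−0.21·6)) = 168000 / (1 + 8.76744·0.283654)
= 168000 / 3.48692 ≈ 48180.05

≈ 48,180 registered users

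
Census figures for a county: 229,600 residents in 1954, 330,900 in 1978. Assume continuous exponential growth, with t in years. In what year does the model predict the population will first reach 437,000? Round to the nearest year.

r = ln(330900/229600) / 24 = 0.36548/24 ≈ 0.015228 per year
t = ln(437000/229600) / r = 0.64359/0.015228 ≈ 42.26 years after 1954

year 1996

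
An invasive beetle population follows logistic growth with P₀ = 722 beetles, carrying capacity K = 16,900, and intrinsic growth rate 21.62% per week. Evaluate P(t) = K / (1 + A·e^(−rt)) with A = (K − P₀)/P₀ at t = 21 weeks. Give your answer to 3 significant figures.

≈ 13,600 beetles

A = (16900 − 722)/722 = 22.4072
P(21) = 16900 / (1 + 22.4072·e^(−0.2162·21)) = 16900 / (1 + 22.4072·0.010671)
= 16900 / 1.23911 ≈ 13638.78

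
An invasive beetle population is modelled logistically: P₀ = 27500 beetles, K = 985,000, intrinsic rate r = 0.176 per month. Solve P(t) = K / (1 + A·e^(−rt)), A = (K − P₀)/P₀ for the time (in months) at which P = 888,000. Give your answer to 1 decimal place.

t ≈ 32.8 months

A = (985000 − 27500)/27500 = 34.81818
888000 = 985000/(1 + 34.81818·e^(−0.176t)) → 1 + 34.81818·e^(−0.176t) = 1.10923
e^(−0.176t) = 0.003137 → t = ln(318.74789)/0.176 = 5.7644/0.176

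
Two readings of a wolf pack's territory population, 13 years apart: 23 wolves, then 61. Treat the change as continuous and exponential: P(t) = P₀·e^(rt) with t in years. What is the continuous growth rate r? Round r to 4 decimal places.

r ≈ 0.0750 per year

61 = 23 · e^(r·13)
e^(13r) = 61/23 = 2.65217
r = ln(2.65217) / 13 = 0.97538 / 13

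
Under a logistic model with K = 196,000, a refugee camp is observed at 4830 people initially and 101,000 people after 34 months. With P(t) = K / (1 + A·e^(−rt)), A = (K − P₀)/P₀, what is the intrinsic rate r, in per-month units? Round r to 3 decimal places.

r ≈ 0.110 per month

A = (196000 − 4830)/4830 = 39.57971
101000 = 196000/(1 + 39.57971·e^(−r·34)) → e^(−34r) = (1.94059 − 1)/39.57971 = 0.023765
r = −ln(0.023765)/34 = 3.73956/34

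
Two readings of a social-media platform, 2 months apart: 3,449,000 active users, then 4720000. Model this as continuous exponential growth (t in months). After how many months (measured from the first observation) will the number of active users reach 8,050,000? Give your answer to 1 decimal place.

t ≈ 5.4 months

r = ln(4720000/3449000) / 2 ≈ 0.156862 per month
t = ln(8050000/3449000) / r = 0.84759 / 0.156862 ≈ 5.403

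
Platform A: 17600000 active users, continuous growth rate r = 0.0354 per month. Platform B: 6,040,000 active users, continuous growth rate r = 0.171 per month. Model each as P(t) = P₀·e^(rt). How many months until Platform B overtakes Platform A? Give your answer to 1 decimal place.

t ≈ 7.9 months

17600000·e^(0.0354t) = 6040000·e^(0.171t)
17600000/6040000 = e^((0.171 − 0.0354)t) → ln(2.91391) = 0.1356·t
t = 1.06949 / 0.1356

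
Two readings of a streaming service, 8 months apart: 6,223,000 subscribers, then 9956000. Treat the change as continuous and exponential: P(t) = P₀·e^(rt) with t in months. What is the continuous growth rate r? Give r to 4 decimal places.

r ≈ 0.0587 per month

9956000 = 6223000 · e^(r·8)
e^(8r) = 9956000/6223000 = 1.59987
r = ln(1.59987) / 8 = 0.46992 / 8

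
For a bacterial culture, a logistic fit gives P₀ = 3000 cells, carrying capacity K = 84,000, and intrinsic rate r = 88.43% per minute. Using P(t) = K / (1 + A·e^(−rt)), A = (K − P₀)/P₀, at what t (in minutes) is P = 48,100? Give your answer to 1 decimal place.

A = (84000 − 3000)/3000 = 27
48100 = 84000/(1 + 27·e^(−0.8843t)) → 1 + 27·e^(−0.8843t) = 1.74636
e^(−0.8843t) = 0.027643 → t = ln(36.17549)/0.8843 = 3.58838/0.8843

t ≈ 4.1 minutes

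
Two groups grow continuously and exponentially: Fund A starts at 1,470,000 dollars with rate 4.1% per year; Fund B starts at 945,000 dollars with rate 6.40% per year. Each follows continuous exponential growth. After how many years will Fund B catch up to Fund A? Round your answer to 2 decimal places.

1470000·e^(0.041t) = 945000·e^(0.064t)
1470000/945000 = e^((0.064 − 0.041)t) → ln(1.55556) = 0.023·t
t = 0.44183 / 0.023

t ≈ 19.21 years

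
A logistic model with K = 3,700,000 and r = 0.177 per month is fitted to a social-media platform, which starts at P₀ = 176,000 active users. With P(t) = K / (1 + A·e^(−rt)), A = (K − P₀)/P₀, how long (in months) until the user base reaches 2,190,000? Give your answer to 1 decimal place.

t ≈ 19.0 months

A = (3700000 − 176000)/176000 = 20.02273
2190000 = 3700000/(1 + 20.02273·e^(−0.177t)) → 1 + 20.02273·e^(−0.177t) = 1.6895
e^(−0.177t) = 0.034436 → t = ln(29.03958)/0.177 = 3.36866/0.177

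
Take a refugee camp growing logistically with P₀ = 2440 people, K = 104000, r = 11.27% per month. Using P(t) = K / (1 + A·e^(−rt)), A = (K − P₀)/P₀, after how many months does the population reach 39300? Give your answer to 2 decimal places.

t ≈ 28.66 months

A = (104000 − 2440)/2440 = 41.62295
39300 = 104000/(1 + 41.62295·e^(−0.1127t)) → 1 + 41.62295·e^(−0.1127t) = 2.64631
e^(−0.1127t) = 0.039553 → t = ln(25.28257)/0.1127 = 3.23012/0.1127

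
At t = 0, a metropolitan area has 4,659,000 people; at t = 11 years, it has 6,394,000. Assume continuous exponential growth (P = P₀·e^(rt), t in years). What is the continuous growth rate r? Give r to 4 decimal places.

r ≈ 0.0288 per year

6394000 = 4659000 · e^(r·11)
e^(11r) = 6394000/4659000 = 1.3724
r = ln(1.3724) / 11 = 0.31656 / 11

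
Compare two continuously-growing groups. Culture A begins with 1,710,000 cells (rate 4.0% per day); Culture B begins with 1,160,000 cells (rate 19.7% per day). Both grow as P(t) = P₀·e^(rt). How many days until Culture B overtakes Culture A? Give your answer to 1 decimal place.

1710000·e^(0.04t) = 1160000·e^(0.197t)
1710000/1160000 = e^((0.197 − 0.04)t) → ln(1.47414) = 0.157·t
t = 0.38807 / 0.157

t ≈ 2.5 days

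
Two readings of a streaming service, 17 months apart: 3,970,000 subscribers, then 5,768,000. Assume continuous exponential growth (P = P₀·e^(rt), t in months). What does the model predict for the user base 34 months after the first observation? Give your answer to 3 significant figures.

≈ 8,380,000 subscribers

r = ln(5768000/3970000) / 17 ≈ 0.021974 per month
P(34) = 3970000 · e^(0.021974·34) = 3970000 · 2.11091 ≈ 8380308.31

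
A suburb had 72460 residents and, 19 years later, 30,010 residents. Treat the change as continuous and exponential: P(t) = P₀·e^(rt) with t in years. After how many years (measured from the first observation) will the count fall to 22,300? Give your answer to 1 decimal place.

t ≈ 25.4 years

r = ln(30010/72460) / 19 ≈ -0.046395 per year
t = ln(22300/72460) / r = -1.17845 / -0.046395 ≈ 25.4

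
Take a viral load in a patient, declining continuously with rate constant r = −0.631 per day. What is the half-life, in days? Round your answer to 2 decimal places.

half-life ≈ 1.10 days

half-life = ln(2) / |r| = 0.69315 / 0.631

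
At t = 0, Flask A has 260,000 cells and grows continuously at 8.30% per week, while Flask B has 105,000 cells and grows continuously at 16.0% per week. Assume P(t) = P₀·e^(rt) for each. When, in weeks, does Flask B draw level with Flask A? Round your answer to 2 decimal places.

t ≈ 11.78 weeks

260000·e^(0.083t) = 105000·e^(0.16t)
260000/105000 = e^((0.16 − 0.083)t) → ln(2.47619) = 0.077·t
t = 0.90672 / 0.077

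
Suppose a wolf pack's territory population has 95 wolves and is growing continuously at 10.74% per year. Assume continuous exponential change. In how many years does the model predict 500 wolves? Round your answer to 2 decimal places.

t ≈ 15.46 years

500 = 95 · e^(0.1074·t)
t = ln(500/95) / 0.1074 = ln(5.26316) / 0.1074 = 1.66073 / 0.1074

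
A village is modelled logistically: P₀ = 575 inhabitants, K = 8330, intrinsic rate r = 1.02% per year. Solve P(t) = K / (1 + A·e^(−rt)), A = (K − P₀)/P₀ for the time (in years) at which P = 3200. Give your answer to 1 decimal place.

t ≈ 208.8 years

A = (8330 − 575)/575 = 13.48696
3200 = 8330/(1 + 13.48696·e^(−0.0102t)) → 1 + 13.48696·e^(−0.0102t) = 2.60312
e^(−0.0102t) = 0.118865 → t = ln(8.41292)/0.0102 = 2.12977/0.0102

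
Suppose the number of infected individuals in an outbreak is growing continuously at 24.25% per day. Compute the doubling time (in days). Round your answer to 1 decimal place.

doubling time = ln(2) / |r| = 0.69315 / 0.2425

doubling time ≈ 2.9 days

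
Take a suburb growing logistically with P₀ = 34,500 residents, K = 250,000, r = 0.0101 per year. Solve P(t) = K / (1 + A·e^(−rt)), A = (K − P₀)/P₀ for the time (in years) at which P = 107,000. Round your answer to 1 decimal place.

t ≈ 152.7 years

A = (250000 − 34500)/34500 = 6.24638
107000 = 250000/(1 + 6.24638·e^(−0.0101t)) → 1 + 6.24638·e^(−0.0101t) = 2.33645
e^(−0.0101t) = 0.213956 → t = ln(4.67386)/0.0101 = 1.54199/0.0101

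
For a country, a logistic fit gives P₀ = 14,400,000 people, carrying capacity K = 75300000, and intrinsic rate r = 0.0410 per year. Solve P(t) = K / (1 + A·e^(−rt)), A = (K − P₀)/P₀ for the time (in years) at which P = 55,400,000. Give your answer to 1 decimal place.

t ≈ 60.1 years

A = (75300000 − 14400000)/14400000 = 4.22917
55400000 = 75300000/(1 + 4.22917·e^(−0.041t)) → 1 + 4.22917·e^(−0.041t) = 1.35921
e^(−0.041t) = 0.084935 → t = ln(11.77366)/0.041 = 2.46586/0.041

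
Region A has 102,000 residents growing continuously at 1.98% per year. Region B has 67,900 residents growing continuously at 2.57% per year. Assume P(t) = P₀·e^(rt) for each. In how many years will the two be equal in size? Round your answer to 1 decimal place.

102000·e^(0.0198t) = 67900·e^(0.0257t)
102000/67900 = e^((0.0257 − 0.0198)t) → ln(1.50221) = 0.0059·t
t = 0.40694 / 0.0059

t ≈ 69.0 years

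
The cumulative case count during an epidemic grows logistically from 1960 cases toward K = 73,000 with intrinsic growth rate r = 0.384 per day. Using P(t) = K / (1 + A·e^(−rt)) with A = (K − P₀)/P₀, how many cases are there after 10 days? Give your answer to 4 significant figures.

≈ 41,030 cases

A = (73000 − 1960)/1960 = 36.2449
P(10) = 73000 / (1 + 36.2449·e^(−0.384·10)) = 73000 / (1 + 36.2449·0.021494)
= 73000 / 1.77903 ≈ 41033.52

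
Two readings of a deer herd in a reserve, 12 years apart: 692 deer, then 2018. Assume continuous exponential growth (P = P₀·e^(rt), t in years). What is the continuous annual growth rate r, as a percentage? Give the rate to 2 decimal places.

2018 = 692 · e^(r·12)
e^(12r) = 2018/692 = 2.91618
r = ln(2.91618) / 12 = 1.07028 / 12

r ≈ 8.92% per year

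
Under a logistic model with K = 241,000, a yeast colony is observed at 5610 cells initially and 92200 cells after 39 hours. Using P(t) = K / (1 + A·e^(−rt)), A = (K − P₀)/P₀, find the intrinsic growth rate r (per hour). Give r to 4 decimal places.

r ≈ 0.0835 per hour

A = (241000 − 5610)/5610 = 41.959
92200 = 241000/(1 + 41.959·e^(−r·39)) → e^(−39r) = (2.61388 − 1)/41.959 = 0.038463
r = −ln(0.038463)/39 = 3.25805/39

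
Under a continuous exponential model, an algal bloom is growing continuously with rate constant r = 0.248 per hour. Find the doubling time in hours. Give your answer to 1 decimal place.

doubling time = ln(2) / |r| = 0.69315 / 0.248

doubling time ≈ 2.8 hours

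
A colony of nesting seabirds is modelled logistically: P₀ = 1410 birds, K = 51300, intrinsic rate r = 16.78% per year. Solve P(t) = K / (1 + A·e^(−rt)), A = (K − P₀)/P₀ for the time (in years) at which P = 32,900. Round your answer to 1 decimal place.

A = (51300 − 1410)/1410 = 35.38298
32900 = 51300/(1 + 35.38298·e^(−0.1678t)) → 1 + 35.38298·e^(−0.1678t) = 1.55927
e^(−0.1678t) = 0.015806 → t = ln(63.2663)/0.1678 = 4.14735/0.1678

t ≈ 24.7 years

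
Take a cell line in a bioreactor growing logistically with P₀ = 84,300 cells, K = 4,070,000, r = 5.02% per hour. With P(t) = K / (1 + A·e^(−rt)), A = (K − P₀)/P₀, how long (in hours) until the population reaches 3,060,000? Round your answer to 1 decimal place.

A = (4070000 − 84300)/84300 = 47.27995
3060000 = 4070000/(1 + 47.27995·e^(−0.0502t)) → 1 + 47.27995·e^(−0.0502t) = 1.33007
e^(−0.0502t) = 0.006981 → t = ln(143.24421)/0.0502 = 4.96455/0.0502

t ≈ 98.9 hours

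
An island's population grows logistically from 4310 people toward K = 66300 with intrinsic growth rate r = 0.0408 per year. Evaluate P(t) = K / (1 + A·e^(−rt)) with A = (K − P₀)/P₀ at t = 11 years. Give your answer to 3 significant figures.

≈ 6,510 people

A = (66300 − 4310)/4310 = 14.38283
P(11) = 66300 / (1 + 14.38283·e^(−0.0408·11)) = 66300 / (1 + 14.38283·0.638394)
= 66300 / 10.18191 ≈ 6511.55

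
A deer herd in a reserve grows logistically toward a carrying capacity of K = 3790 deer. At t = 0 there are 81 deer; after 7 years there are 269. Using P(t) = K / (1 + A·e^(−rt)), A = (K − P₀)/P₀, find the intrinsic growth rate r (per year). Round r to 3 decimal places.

A = (3790 − 81)/81 = 45.79012
269 = 3790/(1 + 45.79012·e^(−r·7)) → e^(−7r) = (14.08922 − 1)/45.79012 = 0.285852
r = −ln(0.285852)/7 = 1.25228/7

r ≈ 0.179 per year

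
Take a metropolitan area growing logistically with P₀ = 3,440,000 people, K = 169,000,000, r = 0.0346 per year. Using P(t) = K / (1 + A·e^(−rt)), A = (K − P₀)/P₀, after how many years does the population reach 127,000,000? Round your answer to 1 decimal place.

t ≈ 143.9 years

A = (169000000 − 3440000)/3440000 = 48.12791
127000000 = 169000000/(1 + 48.12791·e^(−0.0346t)) → 1 + 48.12791·e^(−0.0346t) = 1.33071
e^(−0.0346t) = 0.006871 → t = ln(145.52962)/0.0346 = 4.98038/0.0346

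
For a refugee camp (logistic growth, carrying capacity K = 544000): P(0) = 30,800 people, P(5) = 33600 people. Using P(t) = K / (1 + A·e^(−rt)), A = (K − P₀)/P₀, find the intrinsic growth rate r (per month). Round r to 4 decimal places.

A = (544000 − 30800)/30800 = 16.66234
33600 = 544000/(1 + 16.66234·e^(−r·5)) → e^(−5r) = (16.19048 − 1)/16.66234 = 0.911665
r = −ln(0.911665)/5 = 0.09248/5

r ≈ 0.0185 per month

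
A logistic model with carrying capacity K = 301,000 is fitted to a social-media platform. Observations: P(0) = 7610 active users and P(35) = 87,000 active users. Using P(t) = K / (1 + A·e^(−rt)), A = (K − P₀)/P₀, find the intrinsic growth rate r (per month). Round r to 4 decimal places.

A = (301000 − 7610)/7610 = 38.55322
87000 = 301000/(1 + 38.55322·e^(−r·35)) → e^(−35r) = (3.45977 − 1)/38.55322 = 0.063802
r = −ln(0.063802)/35 = 2.75197/35

r ≈ 0.0786 per month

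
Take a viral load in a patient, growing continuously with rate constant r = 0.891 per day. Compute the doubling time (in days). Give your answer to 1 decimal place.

doubling time = ln(2) / |r| = 0.69315 / 0.891

doubling time ≈ 0.8 days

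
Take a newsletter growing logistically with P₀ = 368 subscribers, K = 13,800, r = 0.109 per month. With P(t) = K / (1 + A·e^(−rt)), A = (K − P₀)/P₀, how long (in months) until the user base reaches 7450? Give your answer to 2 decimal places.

t ≈ 34.47 months

A = (13800 − 368)/368 = 36.5
7450 = 13800/(1 + 36.5·e^(−0.109t)) → 1 + 36.5·e^(−0.109t) = 1.85235
e^(−0.109t) = 0.023352 → t = ln(42.82283)/0.109 = 3.75707/0.109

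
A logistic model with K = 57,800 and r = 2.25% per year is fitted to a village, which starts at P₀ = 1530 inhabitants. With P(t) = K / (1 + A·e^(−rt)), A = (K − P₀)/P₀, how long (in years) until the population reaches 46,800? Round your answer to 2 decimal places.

A = (57800 − 1530)/1530 = 36.77778
46800 = 57800/(1 + 36.77778·e^(−0.0225t)) → 1 + 36.77778·e^(−0.0225t) = 1.23504
e^(−0.0225t) = 0.006391 → t = ln(156.47273)/0.0225 = 5.05288/0.0225

t ≈ 224.57 years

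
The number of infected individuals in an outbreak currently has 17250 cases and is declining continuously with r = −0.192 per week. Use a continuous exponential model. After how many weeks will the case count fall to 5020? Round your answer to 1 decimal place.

t ≈ 6.4 weeks

5020 = 17250 · e^(-0.192·t)
t = ln(5020/17250) / -0.192 = ln(0.29101) / -0.192 = -1.23438 / -0.192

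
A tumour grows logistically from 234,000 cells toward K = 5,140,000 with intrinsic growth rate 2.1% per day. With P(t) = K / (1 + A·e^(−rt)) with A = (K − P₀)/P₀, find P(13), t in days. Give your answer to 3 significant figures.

A = (5140000 − 234000)/234000 = 20.96581
P(13) = 5140000 / (1 + 20.96581·e^(−0.021·13)) = 5140000 / (1 + 20.96581·0.761093)
= 5140000 / 16.95693 ≈ 303120.94

≈ 303,000 cells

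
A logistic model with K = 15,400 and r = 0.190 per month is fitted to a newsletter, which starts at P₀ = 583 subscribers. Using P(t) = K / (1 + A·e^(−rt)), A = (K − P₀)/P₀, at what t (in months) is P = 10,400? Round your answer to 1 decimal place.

t ≈ 20.9 months

A = (15400 − 583)/583 = 25.41509
10400 = 15400/(1 + 25.41509·e^(−0.19t)) → 1 + 25.41509·e^(−0.19t) = 1.48077
e^(−0.19t) = 0.018917 → t = ln(52.8634)/0.19 = 3.96771/0.19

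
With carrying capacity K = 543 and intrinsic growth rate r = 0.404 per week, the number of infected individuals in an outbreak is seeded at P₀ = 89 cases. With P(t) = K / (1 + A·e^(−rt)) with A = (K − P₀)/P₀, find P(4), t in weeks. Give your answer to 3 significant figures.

≈ 270 cases

A = (543 − 89)/89 = 5.10112
P(4) = 543 / (1 + 5.10112·e^(−0.404·4)) = 543 / (1 + 5.10112·0.198692)
= 543 / 2.01355 ≈ 269.67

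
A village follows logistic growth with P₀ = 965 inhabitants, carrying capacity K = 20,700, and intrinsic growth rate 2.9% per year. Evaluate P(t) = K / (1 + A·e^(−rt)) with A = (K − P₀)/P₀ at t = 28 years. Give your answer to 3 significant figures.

A = (20700 − 965)/965 = 20.45078
P(28) = 20700 / (1 + 20.45078·e^(−0.029·28)) = 20700 / (1 + 20.45078·0.443969)
= 20700 / 10.07952 ≈ 2053.67

≈ 2,050 inhabitants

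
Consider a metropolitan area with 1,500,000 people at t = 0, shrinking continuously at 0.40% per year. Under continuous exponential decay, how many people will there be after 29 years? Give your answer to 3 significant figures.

P(29) = 1500000 · e^(-0.004·29) = 1500000 · e^(-0.116)
= 1500000 · 0.89048 ≈ 1335712.83

≈ 1,340,000 people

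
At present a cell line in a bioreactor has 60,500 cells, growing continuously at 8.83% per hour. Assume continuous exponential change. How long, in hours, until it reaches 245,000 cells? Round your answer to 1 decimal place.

t ≈ 15.8 hours

245000 = 60500 · e^(0.0883·t)
t = ln(245000/60500) / 0.0883 = ln(4.04959) / 0.0883 = 1.39861 / 0.0883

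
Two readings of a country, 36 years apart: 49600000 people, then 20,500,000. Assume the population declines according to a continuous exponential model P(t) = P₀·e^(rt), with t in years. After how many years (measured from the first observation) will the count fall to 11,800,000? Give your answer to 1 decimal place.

t ≈ 58.5 years

r = ln(20500000/49600000) / 36 ≈ -0.024543 per year
t = ln(11800000/49600000) / r = -1.43589 / -0.024543 ≈ 58.504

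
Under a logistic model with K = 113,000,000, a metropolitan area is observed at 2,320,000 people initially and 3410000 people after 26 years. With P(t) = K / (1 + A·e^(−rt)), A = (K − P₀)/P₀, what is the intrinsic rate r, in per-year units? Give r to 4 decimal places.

A = (113000000 − 2320000)/2320000 = 47.7069
3410000 = 113000000/(1 + 47.7069·e^(−r·26)) → e^(−26r) = (33.13783 − 1)/47.7069 = 0.673652
r = −ln(0.673652)/26 = 0.39504/26

r ≈ 0.0152 per year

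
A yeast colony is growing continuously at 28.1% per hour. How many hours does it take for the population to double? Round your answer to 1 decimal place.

doubling time ≈ 2.5 hours

doubling time = ln(2) / |r| = 0.69315 / 0.281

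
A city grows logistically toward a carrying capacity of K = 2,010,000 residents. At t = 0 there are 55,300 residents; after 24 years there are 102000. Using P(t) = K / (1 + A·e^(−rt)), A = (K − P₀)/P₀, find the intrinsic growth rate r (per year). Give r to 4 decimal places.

r ≈ 0.0265 per year

A = (2010000 − 55300)/55300 = 35.3472
102000 = 2010000/(1 + 35.3472·e^(−r·24)) → e^(−24r) = (19.70588 − 1)/35.3472 = 0.529204
r = −ln(0.529204)/24 = 0.63638/24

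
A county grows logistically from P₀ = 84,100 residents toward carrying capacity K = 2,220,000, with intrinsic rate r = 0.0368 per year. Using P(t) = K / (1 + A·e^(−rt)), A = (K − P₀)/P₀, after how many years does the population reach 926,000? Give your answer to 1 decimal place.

A = (2220000 − 84100)/84100 = 25.39715
926000 = 2220000/(1 + 25.39715·e^(−0.0368t)) → 1 + 25.39715·e^(−0.0368t) = 2.39741
e^(−0.0368t) = 0.055022 → t = ln(18.17446)/0.0368 = 2.90002/0.0368

t ≈ 78.8 years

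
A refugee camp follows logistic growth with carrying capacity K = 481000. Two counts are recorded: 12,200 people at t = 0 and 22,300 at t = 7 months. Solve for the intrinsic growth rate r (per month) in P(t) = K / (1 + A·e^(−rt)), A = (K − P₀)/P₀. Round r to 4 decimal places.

A = (481000 − 12200)/12200 = 38.42623
22300 = 481000/(1 + 38.42623·e^(−r·7)) → e^(−7r) = (21.56951 − 1)/38.42623 = 0.535299
r = −ln(0.535299)/7 = 0.62493/7

r ≈ 0.0893 per month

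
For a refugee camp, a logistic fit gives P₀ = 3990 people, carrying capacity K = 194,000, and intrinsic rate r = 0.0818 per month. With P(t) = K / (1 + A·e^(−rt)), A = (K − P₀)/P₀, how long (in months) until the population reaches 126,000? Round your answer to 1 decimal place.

A = (194000 − 3990)/3990 = 47.62155
126000 = 194000/(1 + 47.62155·e^(−0.0818t)) → 1 + 47.62155·e^(−0.0818t) = 1.53968
e^(−0.0818t) = 0.011333 → t = ln(88.23994)/0.0818 = 4.48006/0.0818

t ≈ 54.8 months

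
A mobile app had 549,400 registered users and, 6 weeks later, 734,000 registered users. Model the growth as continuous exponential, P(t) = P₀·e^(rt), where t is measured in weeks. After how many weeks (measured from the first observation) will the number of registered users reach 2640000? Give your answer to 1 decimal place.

r = ln(734000/549400) / 6 ≈ 0.04828 per week
t = ln(2640000/549400) / r = 1.56971 / 0.04828 ≈ 32.512

t ≈ 32.5 weeks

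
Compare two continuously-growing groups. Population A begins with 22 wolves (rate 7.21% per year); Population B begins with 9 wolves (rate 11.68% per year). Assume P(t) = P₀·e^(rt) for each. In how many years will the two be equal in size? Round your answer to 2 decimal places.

22·e^(0.0721t) = 9·e^(0.1168t)
22/9 = e^((0.1168 − 0.0721)t) → ln(2.44444) = 0.0447·t
t = 0.89382 / 0.0447

t ≈ 20.00 years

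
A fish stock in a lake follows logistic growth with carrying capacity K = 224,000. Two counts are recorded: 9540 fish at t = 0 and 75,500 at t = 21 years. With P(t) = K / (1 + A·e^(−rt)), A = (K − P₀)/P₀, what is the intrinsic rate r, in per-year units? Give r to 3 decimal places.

A = (224000 − 9540)/9540 = 22.48008
75500 = 224000/(1 + 22.48008·e^(−r·21)) → e^(−21r) = (2.96689 − 1)/22.48008 = 0.087495
r = −ln(0.087495)/21 = 2.43618/21

r ≈ 0.116 per year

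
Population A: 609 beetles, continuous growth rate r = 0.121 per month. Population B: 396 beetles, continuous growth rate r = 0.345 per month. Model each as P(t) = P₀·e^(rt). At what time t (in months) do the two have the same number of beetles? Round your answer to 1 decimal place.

t ≈ 1.9 months

609·e^(0.121t) = 396·e^(0.345t)
609/396 = e^((0.345 − 0.121)t) → ln(1.53788) = 0.224·t
t = 0.4304 / 0.224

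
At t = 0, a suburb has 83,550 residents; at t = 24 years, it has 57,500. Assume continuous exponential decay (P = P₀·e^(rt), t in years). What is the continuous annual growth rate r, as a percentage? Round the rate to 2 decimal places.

57500 = 83550 · e^(r·24)
e^(24r) = 57500/83550 = 0.68821
r = ln(0.68821) / 24 = -0.37366 / 24

r ≈ -1.56% per year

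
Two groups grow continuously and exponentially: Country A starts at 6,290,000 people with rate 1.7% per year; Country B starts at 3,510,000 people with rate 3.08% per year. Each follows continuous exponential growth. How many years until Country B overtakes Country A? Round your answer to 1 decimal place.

t ≈ 42.3 years

6290000·e^(0.017t) = 3510000·e^(0.0308t)
6290000/3510000 = e^((0.0308 − 0.017)t) → ln(1.79202) = 0.0138·t
t = 0.58335 / 0.0138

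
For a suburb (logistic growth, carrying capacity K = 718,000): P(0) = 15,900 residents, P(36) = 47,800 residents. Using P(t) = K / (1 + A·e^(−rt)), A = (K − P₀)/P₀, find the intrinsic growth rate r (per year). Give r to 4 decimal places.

r ≈ 0.0319 per year

A = (718000 − 15900)/15900 = 44.15723
47800 = 718000/(1 + 44.15723·e^(−r·36)) → e^(−36r) = (15.02092 − 1)/44.15723 = 0.317523
r = −ln(0.317523)/36 = 1.14721/36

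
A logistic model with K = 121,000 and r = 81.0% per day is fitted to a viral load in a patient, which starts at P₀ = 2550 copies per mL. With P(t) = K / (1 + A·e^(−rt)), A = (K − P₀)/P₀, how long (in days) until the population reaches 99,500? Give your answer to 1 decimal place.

A = (121000 − 2550)/2550 = 46.45098
99500 = 121000/(1 + 46.45098·e^(−0.81t)) → 1 + 46.45098·e^(−0.81t) = 1.21608
e^(−0.81t) = 0.004652 → t = ln(214.97082)/0.81 = 5.3705/0.81

t ≈ 6.6 days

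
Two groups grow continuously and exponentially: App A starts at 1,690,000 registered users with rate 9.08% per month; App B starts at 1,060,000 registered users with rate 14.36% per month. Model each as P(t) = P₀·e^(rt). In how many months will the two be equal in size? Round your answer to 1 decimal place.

1690000·e^(0.0908t) = 1060000·e^(0.1436t)
1690000/1060000 = e^((0.1436 − 0.0908)t) → ln(1.59434) = 0.0528·t
t = 0.46646 / 0.0528

t ≈ 8.8 months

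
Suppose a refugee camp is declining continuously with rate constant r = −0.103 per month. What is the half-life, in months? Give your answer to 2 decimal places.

half-life = ln(2) / |r| = 0.69315 / 0.103

half-life ≈ 6.73 months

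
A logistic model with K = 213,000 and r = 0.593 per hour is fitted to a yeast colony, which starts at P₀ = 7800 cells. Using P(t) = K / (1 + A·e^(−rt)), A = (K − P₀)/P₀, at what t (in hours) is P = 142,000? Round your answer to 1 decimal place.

t ≈ 6.7 hours

A = (213000 − 7800)/7800 = 26.30769
142000 = 213000/(1 + 26.30769·e^(−0.593t)) → 1 + 26.30769·e^(−0.593t) = 1.5
e^(−0.593t) = 0.019006 → t = ln(52.61538)/0.593 = 3.96301/0.593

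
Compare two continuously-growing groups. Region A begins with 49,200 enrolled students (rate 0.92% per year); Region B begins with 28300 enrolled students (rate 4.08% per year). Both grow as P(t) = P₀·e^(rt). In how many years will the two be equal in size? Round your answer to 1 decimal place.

t ≈ 17.5 years

49200·e^(0.0092t) = 28300·e^(0.0408t)
49200/28300 = e^((0.0408 − 0.0092)t) → ln(1.73852) = 0.0316·t
t = 0.55303 / 0.0316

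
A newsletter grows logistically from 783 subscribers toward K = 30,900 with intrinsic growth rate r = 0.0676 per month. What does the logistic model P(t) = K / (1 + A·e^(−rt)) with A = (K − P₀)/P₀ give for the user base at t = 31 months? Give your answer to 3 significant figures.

A = (30900 − 783)/783 = 38.4636
P(31) = 30900 / (1 + 38.4636·e^(−0.0676·31)) = 30900 / (1 + 38.4636·0.122996)
= 30900 / 5.73089 ≈ 5391.84

≈ 5,390 subscribers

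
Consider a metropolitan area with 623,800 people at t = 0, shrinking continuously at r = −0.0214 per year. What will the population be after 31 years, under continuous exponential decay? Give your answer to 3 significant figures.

P(31) = 623800 · e^(-0.0214·31) = 623800 · e^(-0.6634)
= 623800 · 0.5151 ≈ 321317.52

≈ 321,000 people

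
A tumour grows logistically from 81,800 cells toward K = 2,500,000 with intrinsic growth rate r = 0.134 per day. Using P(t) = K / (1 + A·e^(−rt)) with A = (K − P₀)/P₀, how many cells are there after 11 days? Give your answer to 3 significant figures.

≈ 322,000 cells

A = (2500000 − 81800)/81800 = 29.56235
P(11) = 2500000 / (1 + 29.56235·e^(−0.134·11)) = 2500000 / (1 + 29.56235·0.229008)
= 2500000 / 7.77 ≈ 321750.21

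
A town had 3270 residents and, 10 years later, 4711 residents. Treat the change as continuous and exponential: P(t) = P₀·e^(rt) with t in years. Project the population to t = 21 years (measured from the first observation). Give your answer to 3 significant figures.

r = ln(4711/3270) / 10 ≈ 0.036511 per year
P(21) = 3270 · e^(0.036511·21) = 3270 · 2.15272 ≈ 7039.39

≈ 7,040 residents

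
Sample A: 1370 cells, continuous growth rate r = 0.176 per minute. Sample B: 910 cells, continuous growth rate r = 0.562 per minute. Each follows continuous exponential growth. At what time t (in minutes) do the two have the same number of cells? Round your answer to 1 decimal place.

t ≈ 1.1 minutes

1370·e^(0.176t) = 910·e^(0.562t)
1370/910 = e^((0.562 − 0.176)t) → ln(1.50549) = 0.386·t
t = 0.40912 / 0.386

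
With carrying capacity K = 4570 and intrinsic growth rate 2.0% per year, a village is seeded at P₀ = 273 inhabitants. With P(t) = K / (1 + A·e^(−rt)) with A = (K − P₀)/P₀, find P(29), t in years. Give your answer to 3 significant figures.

A = (4570 − 273)/273 = 15.73993
P(29) = 4570 / (1 + 15.73993·e^(−0.02·29)) = 4570 / (1 + 15.73993·0.559898)
= 4570 / 9.81276 ≈ 465.72

≈ 466 inhabitants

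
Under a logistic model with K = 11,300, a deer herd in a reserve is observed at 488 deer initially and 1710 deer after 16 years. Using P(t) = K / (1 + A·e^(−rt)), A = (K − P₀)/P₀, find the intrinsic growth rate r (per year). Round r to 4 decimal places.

A = (11300 − 488)/488 = 22.15574
1710 = 11300/(1 + 22.15574·e^(−r·16)) → e^(−16r) = (6.60819 − 1)/22.15574 = 0.253126
r = −ln(0.253126)/16 = 1.37387/16

r ≈ 0.0859 per year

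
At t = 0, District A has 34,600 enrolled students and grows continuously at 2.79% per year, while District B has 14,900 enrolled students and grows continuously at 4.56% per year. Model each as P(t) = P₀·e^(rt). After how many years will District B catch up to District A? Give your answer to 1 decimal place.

t ≈ 47.6 years

34600·e^(0.0279t) = 14900·e^(0.0456t)
34600/14900 = e^((0.0456 − 0.0279)t) → ln(2.32215) = 0.0177·t
t = 0.84249 / 0.0177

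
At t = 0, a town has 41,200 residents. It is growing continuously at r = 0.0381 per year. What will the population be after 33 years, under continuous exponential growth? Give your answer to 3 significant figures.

P(33) = 41200 · e^(0.0381·33) = 41200 · e^(1.2573)
= 41200 · 3.51592 ≈ 144855.73

≈ 145,000 residents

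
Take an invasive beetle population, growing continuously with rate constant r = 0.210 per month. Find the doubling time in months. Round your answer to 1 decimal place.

doubling time ≈ 3.3 months

doubling time = ln(2) / |r| = 0.69315 / 0.21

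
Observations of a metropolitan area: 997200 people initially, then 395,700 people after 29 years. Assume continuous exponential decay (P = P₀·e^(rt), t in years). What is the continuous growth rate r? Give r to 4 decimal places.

r ≈ -0.0319 per year

395700 = 997200 · e^(r·29)
e^(29r) = 395700/997200 = 0.39681
r = ln(0.39681) / 29 = -0.9243 / 29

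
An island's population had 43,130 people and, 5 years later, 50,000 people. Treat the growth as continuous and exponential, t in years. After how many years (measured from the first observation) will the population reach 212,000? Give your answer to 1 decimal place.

r = ln(50000/43130) / 5 ≈ 0.029561 per year
t = ln(212000/43130) / r = 1.59237 / 0.029561 ≈ 53.867

t ≈ 53.9 years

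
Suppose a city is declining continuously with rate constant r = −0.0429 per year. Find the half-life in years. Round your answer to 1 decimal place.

half-life = ln(2) / |r| = 0.69315 / 0.0429

half-life ≈ 16.2 years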